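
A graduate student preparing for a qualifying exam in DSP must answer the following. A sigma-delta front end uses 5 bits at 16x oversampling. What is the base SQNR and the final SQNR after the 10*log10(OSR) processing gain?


Step 1 — baseline SQNR at Nyquist:
SQNR_base = 6.02*N + 1.76
          = 6.02*5 + 1.76
          = 31.86 dB

Step 2 — oversampling processing gain:
G = 10*log10(OSR) = 10*log10(16) = 12.04 dB

Step 3 — total:
SQNR_total = 31.86 + 12.04 = 43.9 dB

Base SQNR = 31.86 dB; oversampled SQNR = 43.9 dB


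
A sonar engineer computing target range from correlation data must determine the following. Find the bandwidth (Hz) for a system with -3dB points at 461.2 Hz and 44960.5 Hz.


Bandwidth is the difference of -3dB frequencies:
BW = f_high - f_low
   = 44960.5 - 461.2
   = 44499.3 Hz

44499.3 Hz


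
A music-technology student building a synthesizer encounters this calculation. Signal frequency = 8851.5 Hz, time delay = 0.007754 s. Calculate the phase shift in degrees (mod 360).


Phase shift from frequency and time delay:
phi = 360 * f * t_delay
    = 360 * 8851.5 * 0.007754
    = 24708.43 degrees
    mod 360 = 228.43 degrees

228.43 degrees


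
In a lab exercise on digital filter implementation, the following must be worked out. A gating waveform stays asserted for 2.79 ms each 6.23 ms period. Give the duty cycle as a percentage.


Duty cycle as a percentage:
DC = (t_on / T) * 100
   = (2.79 / 6.23) * 100
   = 0.447833 * 100
   = 44.78 %

44.78 %


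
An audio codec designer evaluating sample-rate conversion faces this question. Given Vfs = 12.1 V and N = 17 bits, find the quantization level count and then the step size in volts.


Step 1 — number of quantization levels:
L = 2^N = 2^17 = 131072

Step 2 — LSB step size:
delta = Vfs / L
      = 12.1 / 131072
      = 9.232e-05 V

Levels = 131072; step size = 9.232e-05 V


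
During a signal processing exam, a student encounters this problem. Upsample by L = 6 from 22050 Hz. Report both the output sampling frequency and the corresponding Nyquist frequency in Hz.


Step 1 — output sample rate after interpolation by L:
fs_out = L * fs_in = 6 * 22050 = 132300 Hz

Step 2 — Nyquist frequency of the output stream:
f_Nyq = fs_out / 2 = 132300 / 2 = 66150.0 Hz

fs_out = 132300 Hz; f_Nyquist = 66150.0 Hz


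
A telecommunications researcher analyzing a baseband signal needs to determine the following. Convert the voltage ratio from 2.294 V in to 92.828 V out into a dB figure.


Voltage gain in dB:
G = 20 * log10(Vout / Vin)
  = 20 * log10(92.828 / 2.294)
  = 20 * log10(40.465562)
  = 20 * 1.607086
  = 32.14 dB

32.14 dB


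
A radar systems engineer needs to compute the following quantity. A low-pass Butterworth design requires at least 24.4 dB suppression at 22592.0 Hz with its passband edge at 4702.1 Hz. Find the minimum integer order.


Butterworth filter order formula:
n = log10(10^(A/10) - 1) / (2 * log10(f_stop/f_pass))
10^(24.4/10) - 1 = 274.4229
f_stop/f_pass = 22592.0 / 4702.1 = 4.8047
n = 1.7886 -> ceil = 2

2


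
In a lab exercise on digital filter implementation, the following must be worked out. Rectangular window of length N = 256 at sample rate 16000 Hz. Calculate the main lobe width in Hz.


Main lobe width for a rectangular window:
Width = 2 * fs / N
      = 2 * 16000 / 256
      = 32000 / 256
      = 125.0 Hz

125.0 Hz


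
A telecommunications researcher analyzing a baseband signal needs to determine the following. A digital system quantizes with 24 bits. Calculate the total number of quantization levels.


Number of quantization levels = 2^N
= 2^24
= 16777216

16777216


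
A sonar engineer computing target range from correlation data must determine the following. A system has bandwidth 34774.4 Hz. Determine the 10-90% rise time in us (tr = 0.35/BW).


Rise time from bandwidth relationship:
tr = 0.35 / BW
   = 0.35 / 34774.4
   = 1.006487531e-05 s
   = 10.0649 us

10.0649 us


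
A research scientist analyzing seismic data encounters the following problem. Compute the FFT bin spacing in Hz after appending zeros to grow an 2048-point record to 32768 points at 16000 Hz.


Frequency resolution after zero-padding:
N_padded = 2048 * 16 = 32768
df = fs / N_padded
   = 16000 / 32768
   = 0.4883 Hz

0.4883 Hz


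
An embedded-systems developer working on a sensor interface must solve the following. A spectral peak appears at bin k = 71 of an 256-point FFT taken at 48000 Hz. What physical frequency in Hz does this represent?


Frequency of DFT bin k:
f_k = k * fs / N
    = 71 * 48000 / 256
    = 3408000 / 256
    = 13312.5 Hz

13312.5 Hz


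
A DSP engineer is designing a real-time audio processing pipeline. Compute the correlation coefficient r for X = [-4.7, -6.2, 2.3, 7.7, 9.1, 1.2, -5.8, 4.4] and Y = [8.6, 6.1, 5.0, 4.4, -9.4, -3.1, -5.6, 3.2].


Pearson correlation coefficient (population):
r = cov(X,Y) / (std(X) * std(Y))
Mean X = 1.0, Mean Y = 1.15
Cov(X,Y) = -10.595
Std(X) = 5.638706, Std(Y) = 5.96364
r = -0.3151

-0.3151


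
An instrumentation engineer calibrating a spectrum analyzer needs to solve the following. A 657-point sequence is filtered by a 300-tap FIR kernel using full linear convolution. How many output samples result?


Linear convolution output length:
L = N + M - 1
  = 657 + 300 - 1
  = 956 samples

956


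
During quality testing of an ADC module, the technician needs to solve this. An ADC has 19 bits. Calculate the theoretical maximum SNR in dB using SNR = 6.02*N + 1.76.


Theoretical SNR for a full-scale sinusoid:
SNR = 6.02 * N + 1.76
    = 6.02 * 19 + 1.76
    = 114.38 + 1.76
    = 116.14 dB

116.14 dB


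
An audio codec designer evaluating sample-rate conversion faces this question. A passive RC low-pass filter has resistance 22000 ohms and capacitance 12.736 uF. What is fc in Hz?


Cutoff frequency of a first-order RC filter:
fc = 1 / (2 * pi * R * C)
C = 12.736 uF = 1.2736e-05 F
fc = 1 / (2 * pi * 22000 * 1.2736e-05)
   = 1 / 1.7604982575893
   = 0.568021 Hz

0.568021 Hz


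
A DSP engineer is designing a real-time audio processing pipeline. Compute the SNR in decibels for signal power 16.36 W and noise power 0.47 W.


SNR in decibels:
SNR = 10 * log10(Ps / Pn)
    = 10 * log10(16.36 / 0.47)
    = 10 * log10(34.8085)
    = 10 * 1.5417
    = 15.42 dB

15.42 dB


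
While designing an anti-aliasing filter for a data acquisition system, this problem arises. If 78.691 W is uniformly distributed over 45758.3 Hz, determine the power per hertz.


Power spectral density:
PSD = P / BW
    = 78.691 / 45758.3
    = 0.00171971 W/Hz

0.00171971 W/Hz


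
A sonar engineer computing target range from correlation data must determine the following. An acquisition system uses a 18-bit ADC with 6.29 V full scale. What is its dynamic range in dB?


Dynamic range from full-scale to LSB:
V_min = V_max / 2^bits = 6.29 / 2^18
DR = 20 * log10(V_max / V_min)
   = 20 * log10(2^18)
   = 20 * 18 * log10(2)
   = 108.37 dB

108.37 dB


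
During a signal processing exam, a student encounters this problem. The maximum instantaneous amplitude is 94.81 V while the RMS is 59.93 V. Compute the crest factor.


Crest factor is the ratio of peak to RMS:
CF = V_peak / V_rms
   = 94.81 / 59.93
   = 1.582

1.582


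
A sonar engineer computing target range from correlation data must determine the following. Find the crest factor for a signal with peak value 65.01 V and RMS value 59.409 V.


Crest factor is the ratio of peak to RMS:
CF = V_peak / V_rms
   = 65.01 / 59.409
   = 1.0943

1.0943


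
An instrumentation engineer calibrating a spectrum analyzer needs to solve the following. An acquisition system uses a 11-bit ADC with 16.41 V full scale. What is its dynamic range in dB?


Dynamic range from full-scale to LSB:
V_min = V_max / 2^bits = 16.41 / 2^11
DR = 20 * log10(V_max / V_min)
   = 20 * log10(2^11)
   = 20 * 11 * log10(2)
   = 66.23 dB

66.23 dB


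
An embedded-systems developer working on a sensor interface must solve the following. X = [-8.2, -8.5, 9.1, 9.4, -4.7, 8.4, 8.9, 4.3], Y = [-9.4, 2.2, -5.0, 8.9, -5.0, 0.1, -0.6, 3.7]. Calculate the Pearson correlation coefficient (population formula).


Pearson correlation coefficient (population):
r = cov(X,Y) / (std(X) * std(Y))
Mean X = 2.3375, Mean Y = -0.6375
Cov(X,Y) = 17.921406
Std(X) = 7.560578, Std(Y) = 5.399291
r = 0.439

0.439


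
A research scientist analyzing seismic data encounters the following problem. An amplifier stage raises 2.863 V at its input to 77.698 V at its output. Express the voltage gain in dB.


Voltage gain in dB:
G = 20 * log10(Vout / Vin)
  = 20 * log10(77.698 / 2.863)
  = 20 * log10(27.138666)
  = 20 * 1.433588
  = 28.67 dB

28.67 dB


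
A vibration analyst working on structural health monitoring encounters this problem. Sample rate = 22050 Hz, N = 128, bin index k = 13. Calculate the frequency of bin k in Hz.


Frequency of DFT bin k:
f_k = k * fs / N
    = 13 * 22050 / 128
    = 286650 / 128
    = 2239.453 Hz

2239.453 Hz


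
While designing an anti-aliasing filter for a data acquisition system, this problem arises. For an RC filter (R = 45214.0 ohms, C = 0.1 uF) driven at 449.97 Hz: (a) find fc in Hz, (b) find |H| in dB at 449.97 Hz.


Step 1 — cutoff frequency:
fc = 1 / (2*pi*R*C)
C = 0.1 uF = 1e-07 F
fc = 1 / (2*pi*45214.0*1e-07)
   = 35.2004 Hz

Step 2 — magnitude at f = 449.97 Hz:
|H(f)| = 1 / sqrt(1 + (f/fc)^2)
f/fc = 449.97 / 35.2004 = 12.783093
|H| = 1 / sqrt(1 + 163.407467) = 0.0779901
|H|_dB = 20*log10(0.0779901) = -22.16 dB

fc = 35.2004 Hz; |H(449.97 Hz)| = -22.16 dB


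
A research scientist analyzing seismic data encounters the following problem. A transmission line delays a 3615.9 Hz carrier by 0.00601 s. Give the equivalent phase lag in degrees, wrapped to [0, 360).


Phase shift from frequency and time delay:
phi = 360 * f * t_delay
    = 360 * 3615.9 * 0.00601
    = 7823.36 degrees
    mod 360 = 263.36 degrees

263.36 degrees


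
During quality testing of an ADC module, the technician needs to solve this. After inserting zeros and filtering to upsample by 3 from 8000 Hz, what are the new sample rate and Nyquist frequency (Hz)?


Step 1 — output sample rate after interpolation by L:
fs_out = L * fs_in = 3 * 8000 = 24000 Hz

Step 2 — Nyquist frequency of the output stream:
f_Nyq = fs_out / 2 = 24000 / 2 = 12000.0 Hz

fs_out = 24000 Hz; f_Nyquist = 12000.0 Hz


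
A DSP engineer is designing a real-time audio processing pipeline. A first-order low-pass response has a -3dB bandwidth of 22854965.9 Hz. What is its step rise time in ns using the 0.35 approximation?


Rise time from bandwidth relationship:
tr = 0.35 / BW
   = 0.35 / 22854965.9
   = 1.531395853e-08 s
   = 15.314 ns

15.314 ns


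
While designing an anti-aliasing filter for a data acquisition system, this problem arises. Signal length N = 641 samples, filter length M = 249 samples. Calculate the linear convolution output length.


Linear convolution output length:
L = N + M - 1
  = 641 + 249 - 1
  = 889 samples

889


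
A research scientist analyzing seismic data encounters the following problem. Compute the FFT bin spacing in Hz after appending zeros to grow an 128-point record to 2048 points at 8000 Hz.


Frequency resolution after zero-padding:
N_padded = 128 * 16 = 2048
df = fs / N_padded
   = 8000 / 2048
   = 3.9062 Hz

3.9062 Hz


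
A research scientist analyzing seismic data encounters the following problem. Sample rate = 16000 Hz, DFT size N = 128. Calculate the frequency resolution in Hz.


DFT frequency resolution:
df = fs / N
   = 16000 / 128
   = 125.0 Hz

125.0 Hz


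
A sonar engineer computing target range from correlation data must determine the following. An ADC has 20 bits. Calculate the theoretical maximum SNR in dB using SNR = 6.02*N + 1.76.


Theoretical SNR for a full-scale sinusoid:
SNR = 6.02 * N + 1.76
    = 6.02 * 20 + 1.76
    = 120.4 + 1.76
    = 122.16 dB

122.16 dB


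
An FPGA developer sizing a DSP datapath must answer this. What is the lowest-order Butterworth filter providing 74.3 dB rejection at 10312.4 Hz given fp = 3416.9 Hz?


Butterworth filter order formula:
n = log10(10^(A/10) - 1) / (2 * log10(f_stop/f_pass))
10^(74.3/10) - 1 = 26915347.0393
f_stop/f_pass = 10312.4 / 3416.9 = 3.0181
n = 7.744 -> ceil = 8

8


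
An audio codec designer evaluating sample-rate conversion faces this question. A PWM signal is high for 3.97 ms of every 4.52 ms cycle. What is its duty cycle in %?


Duty cycle as a percentage:
DC = (t_on / T) * 100
   = (3.97 / 4.52) * 100
   = 0.878319 * 100
   = 87.83 %

87.83 %


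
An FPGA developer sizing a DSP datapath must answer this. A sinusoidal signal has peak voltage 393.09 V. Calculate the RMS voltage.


RMS voltage for a sinusoidal waveform:
V_rms = V_peak / sqrt(2)
      = 393.09 / 1.414214
      = 277.957 V

277.957 V


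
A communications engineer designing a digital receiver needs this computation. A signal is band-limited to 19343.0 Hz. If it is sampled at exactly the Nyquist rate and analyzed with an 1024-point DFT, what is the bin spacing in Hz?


Step 1 — Nyquist sampling rate:
fs = 2 * fmax = 2 * 19343.0 = 38686.0 Hz

Step 2 — DFT bin spacing:
df = fs / N = 38686.0 / 1024 = 37.7793 Hz

37.7793 Hz


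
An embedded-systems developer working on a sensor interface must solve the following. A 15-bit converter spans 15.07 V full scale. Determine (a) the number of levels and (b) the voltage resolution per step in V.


Step 1 — number of quantization levels:
L = 2^N = 2^15 = 32768

Step 2 — LSB step size:
delta = Vfs / L
      = 15.07 / 32768
      = 0.0004599 V

Levels = 32768; step size = 0.0004599 V


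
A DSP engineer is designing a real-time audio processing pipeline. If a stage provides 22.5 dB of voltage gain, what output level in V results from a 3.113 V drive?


Output voltage from dB gain:
V_out = V_in * 10^(gain_dB / 20)
      = 3.113 * 10^(22.5 / 20)
      = 3.113 * 13.335214
      = 41.5125 V

41.5125 V


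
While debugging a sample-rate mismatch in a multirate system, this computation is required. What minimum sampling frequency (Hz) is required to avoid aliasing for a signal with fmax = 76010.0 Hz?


The Nyquist rate is twice the maximum frequency component.
fs_min = 2 * fmax
      = 2 * 76010.0
      = 152020.0 Hz

152020.0


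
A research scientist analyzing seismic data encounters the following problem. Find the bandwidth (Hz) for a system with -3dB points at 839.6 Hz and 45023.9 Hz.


Bandwidth is the difference of -3dB frequencies:
BW = f_high - f_low
   = 45023.9 - 839.6
   = 44184.3 Hz

44184.3 Hz


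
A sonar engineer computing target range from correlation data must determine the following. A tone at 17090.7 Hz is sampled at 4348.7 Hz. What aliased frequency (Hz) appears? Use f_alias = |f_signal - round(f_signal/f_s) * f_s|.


Compute the nearest integer multiple of fs to the signal:
n = round(17090.7 / 4348.7) = 4
f_alias = |17090.7 - 4 * 4348.7|
        = |17090.7 - 17394.8|
        = 304.1 Hz

304.1


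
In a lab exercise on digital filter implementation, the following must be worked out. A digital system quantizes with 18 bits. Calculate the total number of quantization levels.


Number of quantization levels = 2^N
= 2^18
= 262144

262144


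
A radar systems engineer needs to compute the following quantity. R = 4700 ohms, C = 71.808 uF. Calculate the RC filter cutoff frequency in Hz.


Cutoff frequency of a first-order RC filter:
fc = 1 / (2 * pi * R * C)
C = 71.808 uF = 7.1808e-05 F
fc = 1 / (2 * pi * 4700 * 7.1808e-05)
   = 1 / 2.1205599615284
   = 0.471574 Hz

0.471574 Hz


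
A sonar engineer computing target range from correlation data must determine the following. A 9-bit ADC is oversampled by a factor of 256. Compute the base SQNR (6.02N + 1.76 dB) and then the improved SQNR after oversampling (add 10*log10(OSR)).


Step 1 — baseline SQNR at Nyquist:
SQNR_base = 6.02*N + 1.76
          = 6.02*9 + 1.76
          = 55.94 dB

Step 2 — oversampling processing gain:
G = 10*log10(OSR) = 10*log10(256) = 24.08 dB

Step 3 — total:
SQNR_total = 55.94 + 24.08 = 80.02 dB

Base SQNR = 55.94 dB; oversampled SQNR = 80.02 dB


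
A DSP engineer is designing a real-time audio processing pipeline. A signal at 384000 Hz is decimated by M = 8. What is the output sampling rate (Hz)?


Decimation reduces the sample rate:
fs_out = fs_in / M
       = 384000 / 8
       = 48000.0 Hz

48000.0 Hz


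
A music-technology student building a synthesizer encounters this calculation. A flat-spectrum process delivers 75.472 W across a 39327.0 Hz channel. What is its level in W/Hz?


Power spectral density:
PSD = P / BW
    = 75.472 / 39327.0
    = 0.00191909 W/Hz

0.00191909 W/Hz


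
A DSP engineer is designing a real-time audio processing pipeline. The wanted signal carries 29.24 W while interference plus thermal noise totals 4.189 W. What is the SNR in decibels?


SNR in decibels:
SNR = 10 * log10(Ps / Pn)
    = 10 * log10(29.24 / 4.189)
    = 10 * log10(6.9802)
    = 10 * 0.8439
    = 8.44 dB

8.44 dB


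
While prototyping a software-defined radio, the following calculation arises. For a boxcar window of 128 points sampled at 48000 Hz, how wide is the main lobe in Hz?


Main lobe width for a rectangular window:
Width = 2 * fs / N
      = 2 * 48000 / 128
      = 96000 / 128
      = 750.0 Hz

750.0 Hz


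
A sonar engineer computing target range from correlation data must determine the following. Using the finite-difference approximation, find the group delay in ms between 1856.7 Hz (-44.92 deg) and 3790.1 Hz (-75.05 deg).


Group delay from phase difference:
tau = -d(phi)/d(omega)
d(phi) = -30.13 deg = -0.525868 rad
d(omega) = 2*pi*(3790.1 - 1856.7) = 12147.9105 rad/s
tau = -(-0.525868) / 12147.9105
    = 0.0433 ms

0.0433 ms


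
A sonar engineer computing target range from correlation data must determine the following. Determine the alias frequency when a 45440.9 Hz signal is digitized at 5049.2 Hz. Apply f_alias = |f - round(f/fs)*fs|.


Compute the nearest integer multiple of fs to the signal:
n = round(45440.9 / 5049.2) = 9
f_alias = |45440.9 - 9 * 5049.2|
        = |45440.9 - 45442.8|
        = 1.9 Hz

1.9


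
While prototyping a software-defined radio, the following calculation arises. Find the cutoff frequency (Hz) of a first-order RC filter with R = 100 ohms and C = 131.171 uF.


Cutoff frequency of a first-order RC filter:
fc = 1 / (2 * pi * R * C)
C = 131.171 uF = 0.000131171 F
fc = 1 / (2 * pi * 100 * 0.000131171)
   = 1 / 0.082417169992805
   = 12.133394 Hz

12.133394 Hz


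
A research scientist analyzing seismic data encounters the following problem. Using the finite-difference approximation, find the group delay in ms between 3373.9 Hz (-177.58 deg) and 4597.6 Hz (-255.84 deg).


Group delay from phase difference:
tau = -d(phi)/d(omega)
d(phi) = -78.26 deg = -1.365895 rad
d(omega) = 2*pi*(4597.6 - 3373.9) = 7688.7339 rad/s
tau = -(-1.365895) / 7688.7339
    = 0.1776 ms

0.1776 ms


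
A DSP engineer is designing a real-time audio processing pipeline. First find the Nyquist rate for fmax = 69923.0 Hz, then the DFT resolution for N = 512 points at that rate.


Step 1 — Nyquist sampling rate:
fs = 2 * fmax = 2 * 69923.0 = 139846.0 Hz

Step 2 — DFT bin spacing:
df = fs / N = 139846.0 / 512 = 273.1367 Hz

273.1367 Hz


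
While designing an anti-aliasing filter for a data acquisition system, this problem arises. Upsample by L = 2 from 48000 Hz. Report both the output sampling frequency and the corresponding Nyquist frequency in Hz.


Step 1 — output sample rate after interpolation by L:
fs_out = L * fs_in = 2 * 48000 = 96000 Hz

Step 2 — Nyquist frequency of the output stream:
f_Nyq = fs_out / 2 = 96000 / 2 = 48000.0 Hz

fs_out = 96000 Hz; f_Nyquist = 48000.0 Hz


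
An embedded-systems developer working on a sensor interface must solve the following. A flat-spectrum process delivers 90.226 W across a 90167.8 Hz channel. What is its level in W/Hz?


Power spectral density:
PSD = P / BW
    = 90.226 / 90167.8
    = 0.00100065 W/Hz

0.00100065 W/Hz


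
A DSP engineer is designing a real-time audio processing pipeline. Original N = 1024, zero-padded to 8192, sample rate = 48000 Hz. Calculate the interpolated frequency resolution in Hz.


Frequency resolution after zero-padding:
N_padded = 1024 * 8 = 8192
df = fs / N_padded
   = 48000 / 8192
   = 5.8594 Hz

5.8594 Hz


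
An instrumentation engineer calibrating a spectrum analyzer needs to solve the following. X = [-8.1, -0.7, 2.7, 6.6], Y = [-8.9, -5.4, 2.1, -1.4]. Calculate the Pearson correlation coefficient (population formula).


Pearson correlation coefficient (population):
r = cov(X,Y) / (std(X) * std(Y))
Mean X = 0.125, Mean Y = -3.4
Cov(X,Y) = 18.5
Std(X) = 5.405726, Std(Y) = 4.138236
r = 0.827

0.827


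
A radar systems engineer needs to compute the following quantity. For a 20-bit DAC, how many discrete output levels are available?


Number of quantization levels = 2^N
= 2^20
= 1048576

1048576


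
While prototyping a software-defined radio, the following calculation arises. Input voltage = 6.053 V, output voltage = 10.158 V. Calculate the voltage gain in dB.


Voltage gain in dB:
G = 20 * log10(Vout / Vin)
  = 20 * log10(10.158 / 6.053)
  = 20 * log10(1.678176)
  = 20 * 0.224838
  = 4.5 dB

4.5 dB


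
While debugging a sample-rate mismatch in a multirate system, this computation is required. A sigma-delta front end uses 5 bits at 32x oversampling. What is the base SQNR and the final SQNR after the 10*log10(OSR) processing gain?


Step 1 — baseline SQNR at Nyquist:
SQNR_base = 6.02*N + 1.76
          = 6.02*5 + 1.76
          = 31.86 dB

Step 2 — oversampling processing gain:
G = 10*log10(OSR) = 10*log10(32) = 15.05 dB

Step 3 — total:
SQNR_total = 31.86 + 15.05 = 46.91 dB

Base SQNR = 31.86 dB; oversampled SQNR = 46.91 dB


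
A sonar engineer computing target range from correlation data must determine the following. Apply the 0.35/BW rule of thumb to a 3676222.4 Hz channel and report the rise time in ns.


Rise time from bandwidth relationship:
tr = 0.35 / BW
   = 0.35 / 3676222.4
   = 9.520642712e-08 s
   = 95.2064 ns

95.2064 ns


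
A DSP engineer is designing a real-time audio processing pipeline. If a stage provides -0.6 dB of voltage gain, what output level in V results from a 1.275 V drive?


Output voltage from dB gain:
V_out = V_in * 10^(gain_dB / 20)
      = 1.275 * 10^(-0.6 / 20)
      = 1.275 * 0.933254
      = 1.1899 V

1.1899 V


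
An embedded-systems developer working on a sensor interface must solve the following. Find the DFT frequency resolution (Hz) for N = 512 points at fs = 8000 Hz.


DFT frequency resolution:
df = fs / N
   = 8000 / 512
   = 15.625 Hz

15.625 Hz


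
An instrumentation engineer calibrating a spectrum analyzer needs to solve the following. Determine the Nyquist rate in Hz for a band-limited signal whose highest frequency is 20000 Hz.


The Nyquist rate is twice the maximum frequency component.
fs_min = 2 * fmax
      = 2 * 20000
      = 40000 Hz

40000


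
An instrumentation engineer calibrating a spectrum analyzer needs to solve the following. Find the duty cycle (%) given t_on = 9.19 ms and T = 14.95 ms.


Duty cycle as a percentage:
DC = (t_on / T) * 100
   = (9.19 / 14.95) * 100
   = 0.614716 * 100
   = 61.47 %

61.47 %


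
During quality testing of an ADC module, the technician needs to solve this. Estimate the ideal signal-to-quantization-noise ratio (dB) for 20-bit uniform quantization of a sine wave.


Theoretical SNR for a full-scale sinusoid:
SNR = 6.02 * N + 1.76
    = 6.02 * 20 + 1.76
    = 120.4 + 1.76
    = 122.16 dB

122.16 dB


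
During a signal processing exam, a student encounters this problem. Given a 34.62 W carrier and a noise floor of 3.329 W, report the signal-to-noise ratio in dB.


SNR in decibels:
SNR = 10 * log10(Ps / Pn)
    = 10 * log10(34.62 / 3.329)
    = 10 * log10(10.3995)
    = 10 * 1.017
    = 10.17 dB

10.17 dB


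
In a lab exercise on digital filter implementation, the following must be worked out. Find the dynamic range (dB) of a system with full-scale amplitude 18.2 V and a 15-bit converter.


Dynamic range from full-scale to LSB:
V_min = V_max / 2^bits = 18.2 / 2^15
DR = 20 * log10(V_max / V_min)
   = 20 * log10(2^15)
   = 20 * 15 * log10(2)
   = 90.31 dB

90.31 dB


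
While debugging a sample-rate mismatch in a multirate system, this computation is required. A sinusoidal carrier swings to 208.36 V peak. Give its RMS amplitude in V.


RMS voltage for a sinusoidal waveform:
V_rms = V_peak / sqrt(2)
      = 208.36 / 1.414214
      = 147.333 V

147.333 V


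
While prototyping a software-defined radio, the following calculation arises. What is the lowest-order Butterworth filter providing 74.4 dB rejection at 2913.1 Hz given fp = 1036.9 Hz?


Butterworth filter order formula:
n = log10(10^(A/10) - 1) / (2 * log10(f_stop/f_pass))
10^(74.4/10) - 1 = 27542286.0334
f_stop/f_pass = 2913.1 / 1036.9 = 2.8094
n = 8.2921 -> ceil = 9

9


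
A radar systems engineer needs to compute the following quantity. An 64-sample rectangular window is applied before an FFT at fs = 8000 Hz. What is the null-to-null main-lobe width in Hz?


Main lobe width for a rectangular window:
Width = 2 * fs / N
      = 2 * 8000 / 64
      = 16000 / 64
      = 250.0 Hz

250.0 Hz


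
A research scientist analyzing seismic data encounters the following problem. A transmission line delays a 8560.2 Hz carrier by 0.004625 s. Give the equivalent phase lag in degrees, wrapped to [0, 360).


Phase shift from frequency and time delay:
phi = 360 * f * t_delay
    = 360 * 8560.2 * 0.004625
    = 14252.73 degrees
    mod 360 = 212.73 degrees

212.73 degrees


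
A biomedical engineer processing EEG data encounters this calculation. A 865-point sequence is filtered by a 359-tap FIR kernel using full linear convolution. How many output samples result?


Linear convolution output length:
L = N + M - 1
  = 865 + 359 - 1
  = 1223 samples

1223


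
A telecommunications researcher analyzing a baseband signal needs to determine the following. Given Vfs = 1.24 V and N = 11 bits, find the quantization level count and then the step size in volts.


Step 1 — number of quantization levels:
L = 2^N = 2^11 = 2048

Step 2 — LSB step size:
delta = Vfs / L
      = 1.24 / 2048
      = 0.00060547 V

Levels = 2048; step size = 0.00060547 V


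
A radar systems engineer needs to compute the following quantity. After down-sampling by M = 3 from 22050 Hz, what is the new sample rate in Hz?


Decimation reduces the sample rate:
fs_out = fs_in / M
       = 22050 / 3
       = 7350.0 Hz

7350.0 Hz


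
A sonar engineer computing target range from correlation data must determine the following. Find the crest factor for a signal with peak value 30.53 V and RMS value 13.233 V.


Crest factor is the ratio of peak to RMS:
CF = V_peak / V_rms
   = 30.53 / 13.233
   = 2.3071

2.3071


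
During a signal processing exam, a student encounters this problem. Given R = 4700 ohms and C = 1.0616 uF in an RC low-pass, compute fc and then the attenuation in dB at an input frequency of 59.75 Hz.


Step 1 — cutoff frequency:
fc = 1 / (2*pi*R*C)
C = 1.0616 uF = 1.0616e-06 F
fc = 1 / (2*pi*4700*1.0616e-06)
   = 31.8978 Hz

Step 2 — magnitude at f = 59.75 Hz:
|H(f)| = 1 / sqrt(1 + (f/fc)^2)
f/fc = 59.75 / 31.8978 = 1.87317
|H| = 1 / sqrt(1 + 3.508766) = 0.470946
|H|_dB = 20*log10(0.470946) = -6.54 dB

fc = 31.8978 Hz; |H(59.75 Hz)| = -6.54 dB


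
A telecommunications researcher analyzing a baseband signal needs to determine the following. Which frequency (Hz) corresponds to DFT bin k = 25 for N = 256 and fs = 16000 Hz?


Frequency of DFT bin k:
f_k = k * fs / N
    = 25 * 16000 / 256
    = 400000 / 256
    = 1562.5 Hz

1562.5 Hz


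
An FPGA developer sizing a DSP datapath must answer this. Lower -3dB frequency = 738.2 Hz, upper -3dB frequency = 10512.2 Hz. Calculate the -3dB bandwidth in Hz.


Bandwidth is the difference of -3dB frequencies:
BW = f_high - f_low
   = 10512.2 - 738.2
   = 9774.0 Hz

9774.0 Hz


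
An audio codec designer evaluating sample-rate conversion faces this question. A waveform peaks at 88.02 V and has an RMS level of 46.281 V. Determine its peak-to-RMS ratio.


Crest factor is the ratio of peak to RMS:
CF = V_peak / V_rms
   = 88.02 / 46.281
   = 1.9019

1.9019


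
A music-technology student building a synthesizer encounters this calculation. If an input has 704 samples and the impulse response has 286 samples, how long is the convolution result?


Linear convolution output length:
L = N + M - 1
  = 704 + 286 - 1
  = 989 samples

989


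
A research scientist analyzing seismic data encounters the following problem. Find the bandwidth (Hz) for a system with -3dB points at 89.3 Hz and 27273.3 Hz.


Bandwidth is the difference of -3dB frequencies:
BW = f_high - f_low
   = 27273.3 - 89.3
   = 27184.0 Hz

27184.0 Hz


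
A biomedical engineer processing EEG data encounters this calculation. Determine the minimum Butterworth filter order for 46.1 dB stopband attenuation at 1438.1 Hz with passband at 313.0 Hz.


Butterworth filter order formula:
n = log10(10^(A/10) - 1) / (2 * log10(f_stop/f_pass))
10^(46.1/10) - 1 = 40737.0278
f_stop/f_pass = 1438.1 / 313.0 = 4.5946
n = 3.4806 -> ceil = 4

4


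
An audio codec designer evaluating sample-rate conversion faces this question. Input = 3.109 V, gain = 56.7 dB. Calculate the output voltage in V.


Output voltage from dB gain:
V_out = V_in * 10^(gain_dB / 20)
      = 3.109 * 10^(56.7 / 20)
      = 3.109 * 683.911647
      = 2126.2813 V

2126.2813 V


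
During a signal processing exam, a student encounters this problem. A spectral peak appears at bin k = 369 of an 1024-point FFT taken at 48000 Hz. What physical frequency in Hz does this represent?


Frequency of DFT bin k:
f_k = k * fs / N
    = 369 * 48000 / 1024
    = 17712000 / 1024
    = 17296.875 Hz

17296.875 Hz


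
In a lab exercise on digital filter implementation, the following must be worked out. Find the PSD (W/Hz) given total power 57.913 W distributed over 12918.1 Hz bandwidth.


Power spectral density:
PSD = P / BW
    = 57.913 / 12918.1
    = 0.00448309 W/Hz

0.00448309 W/Hz


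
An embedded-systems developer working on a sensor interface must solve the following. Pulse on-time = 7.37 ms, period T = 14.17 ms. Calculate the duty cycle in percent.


Duty cycle as a percentage:
DC = (t_on / T) * 100
   = (7.37 / 14.17) * 100
   = 0.520113 * 100
   = 52.01 %

52.01 %


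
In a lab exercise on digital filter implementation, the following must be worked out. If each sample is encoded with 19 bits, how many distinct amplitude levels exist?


Number of quantization levels = 2^N
= 2^19
= 524288

524288


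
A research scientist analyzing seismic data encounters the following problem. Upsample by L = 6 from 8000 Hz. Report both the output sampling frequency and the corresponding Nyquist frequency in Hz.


Step 1 — output sample rate after interpolation by L:
fs_out = L * fs_in = 6 * 8000 = 48000 Hz

Step 2 — Nyquist frequency of the output stream:
f_Nyq = fs_out / 2 = 48000 / 2 = 24000.0 Hz

fs_out = 48000 Hz; f_Nyquist = 24000.0 Hz


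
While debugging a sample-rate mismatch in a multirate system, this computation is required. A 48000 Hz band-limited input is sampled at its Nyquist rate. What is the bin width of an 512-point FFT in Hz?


Step 1 — Nyquist sampling rate:
fs = 2 * fmax = 2 * 48000 = 96000 Hz

Step 2 — DFT bin spacing:
df = fs / N = 96000 / 512 = 187.5 Hz

187.5 Hz


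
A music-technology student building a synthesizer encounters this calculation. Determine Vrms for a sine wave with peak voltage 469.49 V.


RMS voltage for a sinusoidal waveform:
V_rms = V_peak / sqrt(2)
      = 469.49 / 1.414214
      = 331.98 V

331.98 V


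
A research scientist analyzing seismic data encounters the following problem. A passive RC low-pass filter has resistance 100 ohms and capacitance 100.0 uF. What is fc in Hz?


Cutoff frequency of a first-order RC filter:
fc = 1 / (2 * pi * R * C)
C = 100.0 uF = 0.0001 F
fc = 1 / (2 * pi * 100 * 0.0001)
   = 1 / 0.062831853071796
   = 15.915494 Hz

15.915494 Hz


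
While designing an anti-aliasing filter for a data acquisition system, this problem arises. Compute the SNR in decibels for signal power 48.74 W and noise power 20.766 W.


SNR in decibels:
SNR = 10 * log10(Ps / Pn)
    = 10 * log10(48.74 / 20.766)
    = 10 * log10(2.3471)
    = 10 * 0.3705
    = 3.71 dB

3.71 dB


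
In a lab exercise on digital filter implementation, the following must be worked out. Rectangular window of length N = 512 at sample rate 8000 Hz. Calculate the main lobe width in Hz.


Main lobe width for a rectangular window:
Width = 2 * fs / N
      = 2 * 8000 / 512
      = 16000 / 512
      = 31.25 Hz

31.25 Hz


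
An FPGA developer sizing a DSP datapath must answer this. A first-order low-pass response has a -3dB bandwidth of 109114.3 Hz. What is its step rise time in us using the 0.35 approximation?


Rise time from bandwidth relationship:
tr = 0.35 / BW
   = 0.35 / 109114.3
   = 3.207645561e-06 s
   = 3.2076 us

3.2076 us


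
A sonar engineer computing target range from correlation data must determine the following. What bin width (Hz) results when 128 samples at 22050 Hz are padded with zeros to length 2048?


Frequency resolution after zero-padding:
N_padded = 128 * 16 = 2048
df = fs / N_padded
   = 22050 / 2048
   = 10.7666 Hz

10.7666 Hz


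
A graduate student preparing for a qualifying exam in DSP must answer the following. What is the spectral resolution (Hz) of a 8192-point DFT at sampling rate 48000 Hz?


DFT frequency resolution:
df = fs / N
   = 48000 / 8192
   = 5.8594 Hz

5.8594 Hz


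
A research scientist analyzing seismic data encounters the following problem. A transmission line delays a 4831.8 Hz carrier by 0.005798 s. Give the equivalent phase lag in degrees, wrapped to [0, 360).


Phase shift from frequency and time delay:
phi = 360 * f * t_delay
    = 360 * 4831.8 * 0.005798
    = 10085.32 degrees
    mod 360 = 5.32 degrees

5.32 degrees


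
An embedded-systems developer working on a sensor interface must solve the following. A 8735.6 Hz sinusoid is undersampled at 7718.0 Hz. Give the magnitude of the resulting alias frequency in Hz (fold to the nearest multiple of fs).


Compute the nearest integer multiple of fs to the signal:
n = round(8735.6 / 7718.0) = 1
f_alias = |8735.6 - 1 * 7718.0|
        = |8735.6 - 7718.0|
        = 1017.6 Hz

1017.6


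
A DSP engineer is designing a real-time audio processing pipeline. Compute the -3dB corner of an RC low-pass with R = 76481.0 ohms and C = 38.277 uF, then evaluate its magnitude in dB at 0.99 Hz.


Step 1 — cutoff frequency:
fc = 1 / (2*pi*R*C)
C = 38.277 uF = 3.8277e-05 F
fc = 1 / (2*pi*76481.0*3.8277e-05)
   = 0.0543662 Hz

Step 2 — magnitude at f = 0.99 Hz:
|H(f)| = 1 / sqrt(1 + (f/fc)^2)
f/fc = 0.99 / 0.0543662 = 18.209844
|H| = 1 / sqrt(1 + 331.598419) = 0.0548327
|H|_dB = 20*log10(0.0548327) = -25.22 dB

fc = 0.0543662 Hz; |H(0.99 Hz)| = -25.22 dB


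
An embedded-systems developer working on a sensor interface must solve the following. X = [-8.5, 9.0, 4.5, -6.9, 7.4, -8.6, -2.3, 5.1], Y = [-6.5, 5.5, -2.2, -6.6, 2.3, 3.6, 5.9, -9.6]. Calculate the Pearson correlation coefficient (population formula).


Pearson correlation coefficient (population):
r = cov(X,Y) / (std(X) * std(Y))
Mean X = -0.0375, Mean Y = -0.95
Cov(X,Y) = 7.954375
Std(X) = 6.902162, Std(Y) = 5.688805
r = 0.2026

0.2026


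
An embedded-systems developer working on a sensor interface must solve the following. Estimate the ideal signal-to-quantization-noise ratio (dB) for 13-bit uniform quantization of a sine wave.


Theoretical SNR for a full-scale sinusoid:
SNR = 6.02 * N + 1.76
    = 6.02 * 13 + 1.76
    = 78.26 + 1.76
    = 80.02 dB

80.02 dB


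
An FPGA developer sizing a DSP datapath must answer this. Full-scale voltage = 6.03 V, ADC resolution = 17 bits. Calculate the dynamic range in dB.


Dynamic range from full-scale to LSB:
V_min = V_max / 2^bits = 6.03 / 2^17
DR = 20 * log10(V_max / V_min)
   = 20 * log10(2^17)
   = 20 * 17 * log10(2)
   = 102.35 dB

102.35 dB


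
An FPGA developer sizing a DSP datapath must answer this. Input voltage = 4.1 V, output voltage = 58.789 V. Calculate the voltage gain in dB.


Voltage gain in dB:
G = 20 * log10(Vout / Vin)
  = 20 * log10(58.789 / 4.1)
  = 20 * log10(14.33878)
  = 20 * 1.156512
  = 23.13 dB

23.13 dB


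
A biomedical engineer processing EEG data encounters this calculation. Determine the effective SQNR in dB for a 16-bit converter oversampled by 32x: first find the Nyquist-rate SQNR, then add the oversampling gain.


Step 1 — baseline SQNR at Nyquist:
SQNR_base = 6.02*N + 1.76
          = 6.02*16 + 1.76
          = 98.08 dB

Step 2 — oversampling processing gain:
G = 10*log10(OSR) = 10*log10(32) = 15.05 dB

Step 3 — total:
SQNR_total = 98.08 + 15.05 = 113.13 dB

Base SQNR = 98.08 dB; oversampled SQNR = 113.13 dB


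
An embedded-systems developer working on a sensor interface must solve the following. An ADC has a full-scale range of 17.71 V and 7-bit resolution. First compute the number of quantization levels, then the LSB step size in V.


Step 1 — number of quantization levels:
L = 2^N = 2^7 = 128

Step 2 — LSB step size:
delta = Vfs / L
      = 17.71 / 128
      = 0.13835938 V

Levels = 128; step size = 0.13835938 V


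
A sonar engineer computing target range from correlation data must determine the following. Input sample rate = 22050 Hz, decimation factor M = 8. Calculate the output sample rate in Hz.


Decimation reduces the sample rate:
fs_out = fs_in / M
       = 22050 / 8
       = 2756.25 Hz

2756.25 Hz


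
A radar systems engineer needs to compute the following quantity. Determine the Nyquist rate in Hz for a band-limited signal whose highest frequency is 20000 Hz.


The Nyquist rate is twice the maximum frequency component.
fs_min = 2 * fmax
      = 2 * 20000
      = 40000 Hz

40000


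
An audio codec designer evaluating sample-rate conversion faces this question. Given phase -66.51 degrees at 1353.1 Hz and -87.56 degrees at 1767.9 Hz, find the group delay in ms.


Group delay from phase difference:
tau = -d(phi)/d(omega)
d(phi) = -21.05 deg = -0.367392 rad
d(omega) = 2*pi*(1767.9 - 1353.1) = 2606.2653 rad/s
tau = -(-0.367392) / 2606.2653
    = 0.141 ms

0.141 ms


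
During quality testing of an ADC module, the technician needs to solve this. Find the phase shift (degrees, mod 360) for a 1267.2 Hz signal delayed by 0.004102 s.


Phase shift from frequency and time delay:
phi = 360 * f * t_delay
    = 360 * 1267.2 * 0.004102
    = 1871.3 degrees
    mod 360 = 71.3 degrees

71.3 degrees


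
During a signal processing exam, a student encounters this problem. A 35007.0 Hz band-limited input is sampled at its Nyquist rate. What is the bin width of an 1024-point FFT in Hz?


Step 1 — Nyquist sampling rate:
fs = 2 * fmax = 2 * 35007.0 = 70014.0 Hz

Step 2 — DFT bin spacing:
df = fs / N = 70014.0 / 1024 = 68.373 Hz

68.373 Hz


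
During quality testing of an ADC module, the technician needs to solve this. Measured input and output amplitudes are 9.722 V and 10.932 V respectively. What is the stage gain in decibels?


Voltage gain in dB:
G = 20 * log10(Vout / Vin)
  = 20 * log10(10.932 / 9.722)
  = 20 * log10(1.12446)
  = 20 * 0.050944
  = 1.02 dB

1.02 dB


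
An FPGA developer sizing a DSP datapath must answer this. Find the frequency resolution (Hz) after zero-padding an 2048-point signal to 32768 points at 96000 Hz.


Frequency resolution after zero-padding:
N_padded = 2048 * 16 = 32768
df = fs / N_padded
   = 96000 / 32768
   = 2.9297 Hz

2.9297 Hz
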